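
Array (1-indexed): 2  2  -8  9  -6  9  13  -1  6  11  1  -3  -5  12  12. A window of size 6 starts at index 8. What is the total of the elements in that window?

9

Elements at indices 8..13: -1, 6, 11, 1, -3, -5
sum(-1, 6, 11, 1, -3, -5) = 9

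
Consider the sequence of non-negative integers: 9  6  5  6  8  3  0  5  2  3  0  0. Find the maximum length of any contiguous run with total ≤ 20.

7

Extend to the right; shrink from the left whenever the sum exceeds 20:
add 9: [9] sum 9, len 1
add 6: [9, 6] sum 15, len 2
add 5: [9, 6, 5] sum 20, len 3
add 6: [6, 5, 6] sum 17, len 3
add 8: [5, 6, 8] sum 19, len 3
add 3: [6, 8, 3] sum 17, len 3
add 0: [6, 8, 3, 0] sum 17, len 4
add 5: [8, 3, 0, 5] sum 16, len 4
add 2: [8, 3, 0, 5, 2] sum 18, len 5
add 3: [3, 0, 5, 2, 3] sum 13, len 5
add 0: [3, 0, 5, 2, 3, 0] sum 13, len 6
add 0: [3, 0, 5, 2, 3, 0, 0] sum 13, len 7
Longest length seen: 7.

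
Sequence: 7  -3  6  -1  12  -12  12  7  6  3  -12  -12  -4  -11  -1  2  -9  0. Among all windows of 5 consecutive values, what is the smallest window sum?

-40

7 -3 6 -1 12 → sum 21
-3 6 -1 12 -12 → sum 2
6 -1 12 -12 12 → sum 17
-1 12 -12 12 7 → sum 18
12 -12 12 7 6 → sum 25
-12 12 7 6 3 → sum 16
12 7 6 3 -12 → sum 16
7 6 3 -12 -12 → sum -8
6 3 -12 -12 -4 → sum -19
3 -12 -12 -4 -11 → sum -36
-12 -12 -4 -11 -1 → sum -40
-12 -4 -11 -1 2 → sum -26
-4 -11 -1 2 -9 → sum -23
-11 -1 2 -9 0 → sum -19
Smallest of these is -40.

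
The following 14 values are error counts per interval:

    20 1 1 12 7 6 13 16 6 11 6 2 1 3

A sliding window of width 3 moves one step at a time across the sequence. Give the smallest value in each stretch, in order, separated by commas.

(20, 1, 1) → min 1
(1, 1, 12) → min 1
(1, 12, 7) → min 1
(12, 7, 6) → min 6
(7, 6, 13) → min 6
(6, 13, 16) → min 6
(13, 16, 6) → min 6
(16, 6, 11) → min 6
(6, 11, 6) → min 6
(11, 6, 2) → min 2
(6, 2, 1) → min 1
(2, 1, 3) → min 1

1, 1, 1, 6, 6, 6, 6, 6, 6, 2, 1, 1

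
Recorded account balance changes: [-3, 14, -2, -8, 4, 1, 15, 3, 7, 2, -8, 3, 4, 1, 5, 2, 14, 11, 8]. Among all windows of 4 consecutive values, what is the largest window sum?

Each size-4 window and its sum:
(-3, 14, -2, -8) → sum 1
(14, -2, -8, 4) → sum 8
(-2, -8, 4, 1) → sum -5
(-8, 4, 1, 15) → sum 12
(4, 1, 15, 3) → sum 23
(1, 15, 3, 7) → sum 26
(15, 3, 7, 2) → sum 27
(3, 7, 2, -8) → sum 4
(7, 2, -8, 3) → sum 4
(2, -8, 3, 4) → sum 1
(-8, 3, 4, 1) → sum 0
(3, 4, 1, 5) → sum 13
(4, 1, 5, 2) → sum 12
(1, 5, 2, 14) → sum 22
(5, 2, 14, 11) → sum 32
(2, 14, 11, 8) → sum 35
Largest of these is 35.

35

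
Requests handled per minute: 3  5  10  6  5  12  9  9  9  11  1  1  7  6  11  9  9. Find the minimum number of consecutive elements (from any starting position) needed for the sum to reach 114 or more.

15

Extend right; whenever the sum reaches 114, record the length and shrink from the left:
add 3: running sum 3 < 114
add 5: running sum 8 < 114
add 10: running sum 18 < 114
add 6: running sum 24 < 114
add 5: running sum 29 < 114
add 12: running sum 41 < 114
add 9: running sum 50 < 114
add 9: running sum 59 < 114
add 9: running sum 68 < 114
add 11: running sum 79 < 114
add 1: running sum 80 < 114
add 1: running sum 81 < 114
add 7: running sum 88 < 114
add 6: running sum 94 < 114
add 11: running sum 105 < 114
add 9: shortest ending here [3, 5, 10, 6, 5, 12, 9, 9, 9, 11, 1, 1, 7, 6, 11, 9] sum 114, len 16
add 9: shortest ending here [10, 6, 5, 12, 9, 9, 9, 11, 1, 1, 7, 6, 11, 9, 9] sum 115, len 15
Shortest qualifying length: 15.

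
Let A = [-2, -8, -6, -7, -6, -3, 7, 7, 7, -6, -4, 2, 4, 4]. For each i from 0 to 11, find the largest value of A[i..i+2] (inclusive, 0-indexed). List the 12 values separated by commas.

-2, -6, -6, -3, 7, 7, 7, 7, 7, 2, 4, 4

-2 -8 -6 → max -2
-8 -6 -7 → max -6
-6 -7 -6 → max -6
-7 -6 -3 → max -3
-6 -3 7 → max 7
-3 7 7 → max 7
7 7 7 → max 7
7 7 -6 → max 7
7 -6 -4 → max 7
-6 -4 2 → max 2
-4 2 4 → max 4
2 4 4 → max 4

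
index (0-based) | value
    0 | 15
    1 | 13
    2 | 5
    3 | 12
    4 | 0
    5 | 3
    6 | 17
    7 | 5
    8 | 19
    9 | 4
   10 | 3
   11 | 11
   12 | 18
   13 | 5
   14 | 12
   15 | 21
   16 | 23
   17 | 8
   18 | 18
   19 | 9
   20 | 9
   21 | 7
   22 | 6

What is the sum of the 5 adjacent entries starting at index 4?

44

Elements at indices 4..8: 0, 3, 17, 5, 19
sum(0, 3, 17, 5, 19) = 44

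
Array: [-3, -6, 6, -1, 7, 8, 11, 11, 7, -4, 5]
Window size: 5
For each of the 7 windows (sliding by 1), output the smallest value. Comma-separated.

-3 -6 6 -1 7 → min -6
-6 6 -1 7 8 → min -6
6 -1 7 8 11 → min -1
-1 7 8 11 11 → min -1
7 8 11 11 7 → min 7
8 11 11 7 -4 → min -4
11 11 7 -4 5 → min -4

-6, -6, -1, -1, 7, -4, -4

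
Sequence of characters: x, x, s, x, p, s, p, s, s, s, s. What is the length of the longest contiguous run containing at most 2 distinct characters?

7

Extend right; when distinct count exceeds 2, shrink from the left:
add x: window [x] (1 distinct), len 1
add x: window [x, x] (1 distinct), len 2
add s: window [x, x, s] (2 distinct), len 3
add x: window [x, x, s, x] (2 distinct), len 4
add p: window [x, p] (2 distinct), len 2
add s: window [p, s] (2 distinct), len 2
add p: window [p, s, p] (2 distinct), len 3
add s: window [p, s, p, s] (2 distinct), len 4
add s: window [p, s, p, s, s] (2 distinct), len 5
add s: window [p, s, p, s, s, s] (2 distinct), len 6
add s: window [p, s, p, s, s, s, s] (2 distinct), len 7
Longest length with ≤2 distinct: 7.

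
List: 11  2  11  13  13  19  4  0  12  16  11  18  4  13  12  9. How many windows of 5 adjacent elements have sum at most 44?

[11, 2, 11, 13, 13] → sum 50
[2, 11, 13, 13, 19] → sum 58
[11, 13, 13, 19, 4] → sum 60
[13, 13, 19, 4, 0] → sum 49
[13, 19, 4, 0, 12] → sum 48
[19, 4, 0, 12, 16] → sum 51
[4, 0, 12, 16, 11] → sum 43  ≤ 44 ✓
[0, 12, 16, 11, 18] → sum 57
[12, 16, 11, 18, 4] → sum 61
[16, 11, 18, 4, 13] → sum 62
[11, 18, 4, 13, 12] → sum 58
[18, 4, 13, 12, 9] → sum 56
1 window satisfy the condition.

1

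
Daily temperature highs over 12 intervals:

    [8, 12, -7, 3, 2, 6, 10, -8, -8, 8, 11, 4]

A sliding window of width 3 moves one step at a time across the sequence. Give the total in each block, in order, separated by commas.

13, 8, -2, 11, 18, 8, -6, -8, 11, 23

Sliding a size-3 window across the 12 values:
8 12 -7 → sum 13
12 -7 3 → sum 8
-7 3 2 → sum -2
3 2 6 → sum 11
2 6 10 → sum 18
6 10 -8 → sum 8
10 -8 -8 → sum -6
-8 -8 8 → sum -8
-8 8 11 → sum 11
8 11 4 → sum 23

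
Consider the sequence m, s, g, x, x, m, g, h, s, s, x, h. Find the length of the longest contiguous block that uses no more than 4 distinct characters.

[m] 1 distinct, len 1
[m, s] 2 distinct, len 2
[m, s, g] 3 distinct, len 3
[m, s, g, x] 4 distinct, len 4
[m, s, g, x, x] 4 distinct, len 5
[m, s, g, x, x, m] 4 distinct, len 6
[m, s, g, x, x, m, g] 4 distinct, len 7
[g, x, x, m, g, h] 4 distinct, len 6
[m, g, h, s] 4 distinct, len 4
[m, g, h, s, s] 4 distinct, len 5
[g, h, s, s, x] 4 distinct, len 5
[g, h, s, s, x, h] 4 distinct, len 6
Longest length with ≤4 distinct: 7.

7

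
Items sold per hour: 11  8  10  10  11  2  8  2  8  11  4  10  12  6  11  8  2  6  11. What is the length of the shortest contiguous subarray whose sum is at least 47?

add 11: running sum 11 < 47
add 8: running sum 19 < 47
add 10: running sum 29 < 47
add 10: running sum 39 < 47
add 11: shortest ending here [11, 8, 10, 10, 11] sum 50, len 5
add 2: shortest ending here [11, 8, 10, 10, 11, 2] sum 52, len 6
add 8: shortest ending here [8, 10, 10, 11, 2, 8] sum 49, len 6
add 2: shortest ending here [8, 10, 10, 11, 2, 8, 2] sum 51, len 7
add 8: shortest ending here [10, 10, 11, 2, 8, 2, 8] sum 51, len 7
add 11: shortest ending here [10, 11, 2, 8, 2, 8, 11] sum 52, len 7
add 4: shortest ending here [10, 11, 2, 8, 2, 8, 11, 4] sum 56, len 8
add 10: shortest ending here [11, 2, 8, 2, 8, 11, 4, 10] sum 56, len 8
add 12: shortest ending here [2, 8, 11, 4, 10, 12] sum 47, len 6
add 6: shortest ending here [8, 11, 4, 10, 12, 6] sum 51, len 6
add 11: shortest ending here [11, 4, 10, 12, 6, 11] sum 54, len 6
add 8: shortest ending here [10, 12, 6, 11, 8] sum 47, len 5
add 2: shortest ending here [10, 12, 6, 11, 8, 2] sum 49, len 6
add 6: shortest ending here [10, 12, 6, 11, 8, 2, 6] sum 55, len 7
add 11: shortest ending here [12, 6, 11, 8, 2, 6, 11] sum 56, len 7
Shortest qualifying length: 5.

5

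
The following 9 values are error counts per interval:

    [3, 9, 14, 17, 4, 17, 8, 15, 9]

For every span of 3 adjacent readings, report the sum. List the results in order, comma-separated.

26, 40, 35, 38, 29, 40, 32

Sliding a size-3 window across the 9 values:
3 9 14 → sum 26
9 14 17 → sum 40
14 17 4 → sum 35
17 4 17 → sum 38
4 17 8 → sum 29
17 8 15 → sum 40
8 15 9 → sum 32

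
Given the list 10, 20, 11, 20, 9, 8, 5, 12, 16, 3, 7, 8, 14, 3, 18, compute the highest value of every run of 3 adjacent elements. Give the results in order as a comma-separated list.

20, 20, 20, 20, 9, 12, 16, 16, 16, 8, 14, 14, 18

[10, 20, 11] → max 20
[20, 11, 20] → max 20
[11, 20, 9] → max 20
[20, 9, 8] → max 20
[9, 8, 5] → max 9
[8, 5, 12] → max 12
[5, 12, 16] → max 16
[12, 16, 3] → max 16
[16, 3, 7] → max 16
[3, 7, 8] → max 8
[7, 8, 14] → max 14
[8, 14, 3] → max 14
[14, 3, 18] → max 18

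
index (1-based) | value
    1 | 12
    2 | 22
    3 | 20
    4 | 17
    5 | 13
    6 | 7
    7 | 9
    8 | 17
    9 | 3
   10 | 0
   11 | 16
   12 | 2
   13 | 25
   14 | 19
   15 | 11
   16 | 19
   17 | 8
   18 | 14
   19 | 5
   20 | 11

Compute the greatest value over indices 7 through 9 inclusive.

Elements at indices 7..9: 9, 17, 3
max(9, 17, 3) = 17

17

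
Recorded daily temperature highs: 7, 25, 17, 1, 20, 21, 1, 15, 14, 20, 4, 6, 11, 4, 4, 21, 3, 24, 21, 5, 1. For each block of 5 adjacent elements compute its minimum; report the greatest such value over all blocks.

Each size-5 window and its min:
[7, 25, 17, 1, 20] → min 1
[25, 17, 1, 20, 21] → min 1
[17, 1, 20, 21, 1] → min 1
[1, 20, 21, 1, 15] → min 1
[20, 21, 1, 15, 14] → min 1
[21, 1, 15, 14, 20] → min 1
[1, 15, 14, 20, 4] → min 1
[15, 14, 20, 4, 6] → min 4
[14, 20, 4, 6, 11] → min 4
[20, 4, 6, 11, 4] → min 4
[4, 6, 11, 4, 4] → min 4
[6, 11, 4, 4, 21] → min 4
[11, 4, 4, 21, 3] → min 3
[4, 4, 21, 3, 24] → min 3
[4, 21, 3, 24, 21] → min 3
[21, 3, 24, 21, 5] → min 3
[3, 24, 21, 5, 1] → min 1
Greatest of these is 4.

4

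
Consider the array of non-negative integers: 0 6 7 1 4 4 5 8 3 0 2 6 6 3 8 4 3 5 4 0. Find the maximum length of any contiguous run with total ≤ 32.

8

Extend to the right; shrink from the left whenever the sum exceeds 32:
add 0: [0] sum 0, len 1
add 6: [0, 6] sum 6, len 2
add 7: [0, 6, 7] sum 13, len 3
add 1: [0, 6, 7, 1] sum 14, len 4
add 4: [0, 6, 7, 1, 4] sum 18, len 5
add 4: [0, 6, 7, 1, 4, 4] sum 22, len 6
add 5: [0, 6, 7, 1, 4, 4, 5] sum 27, len 7
add 8: [7, 1, 4, 4, 5, 8] sum 29, len 6
add 3: [7, 1, 4, 4, 5, 8, 3] sum 32, len 7
add 0: [7, 1, 4, 4, 5, 8, 3, 0] sum 32, len 8
add 2: [1, 4, 4, 5, 8, 3, 0, 2] sum 27, len 8
add 6: [4, 4, 5, 8, 3, 0, 2, 6] sum 32, len 8
add 6: [5, 8, 3, 0, 2, 6, 6] sum 30, len 7
add 3: [8, 3, 0, 2, 6, 6, 3] sum 28, len 7
add 8: [3, 0, 2, 6, 6, 3, 8] sum 28, len 7
add 4: [3, 0, 2, 6, 6, 3, 8, 4] sum 32, len 8
add 3: [0, 2, 6, 6, 3, 8, 4, 3] sum 32, len 8
add 5: [6, 3, 8, 4, 3, 5] sum 29, len 6
add 4: [3, 8, 4, 3, 5, 4] sum 27, len 6
add 0: [3, 8, 4, 3, 5, 4, 0] sum 27, len 7
Longest length seen: 8.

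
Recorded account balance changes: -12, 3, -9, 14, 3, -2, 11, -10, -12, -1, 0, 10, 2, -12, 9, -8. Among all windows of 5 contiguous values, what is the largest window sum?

-12 3 -9 14 3 → sum -1
3 -9 14 3 -2 → sum 9
-9 14 3 -2 11 → sum 17
14 3 -2 11 -10 → sum 16
3 -2 11 -10 -12 → sum -10
-2 11 -10 -12 -1 → sum -14
11 -10 -12 -1 0 → sum -12
-10 -12 -1 0 10 → sum -13
-12 -1 0 10 2 → sum -1
-1 0 10 2 -12 → sum -1
0 10 2 -12 9 → sum 9
10 2 -12 9 -8 → sum 1
Largest of these is 17.

17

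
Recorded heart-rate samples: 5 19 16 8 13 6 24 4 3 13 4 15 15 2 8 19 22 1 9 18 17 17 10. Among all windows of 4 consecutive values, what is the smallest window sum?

24

5 19 16 8 → sum 48
19 16 8 13 → sum 56
16 8 13 6 → sum 43
8 13 6 24 → sum 51
13 6 24 4 → sum 47
6 24 4 3 → sum 37
24 4 3 13 → sum 44
4 3 13 4 → sum 24
3 13 4 15 → sum 35
13 4 15 15 → sum 47
4 15 15 2 → sum 36
15 15 2 8 → sum 40
15 2 8 19 → sum 44
2 8 19 22 → sum 51
8 19 22 1 → sum 50
19 22 1 9 → sum 51
22 1 9 18 → sum 50
1 9 18 17 → sum 45
9 18 17 17 → sum 61
18 17 17 10 → sum 62
Smallest of these is 24.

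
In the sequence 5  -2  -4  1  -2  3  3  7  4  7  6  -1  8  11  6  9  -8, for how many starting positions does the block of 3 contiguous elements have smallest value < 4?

11

[5, -2, -4] → min -4  < 4 ✓
[-2, -4, 1] → min -4  < 4 ✓
[-4, 1, -2] → min -4  < 4 ✓
[1, -2, 3] → min -2  < 4 ✓
[-2, 3, 3] → min -2  < 4 ✓
[3, 3, 7] → min 3  < 4 ✓
[3, 7, 4] → min 3  < 4 ✓
[7, 4, 7] → min 4
[4, 7, 6] → min 4
[7, 6, -1] → min -1  < 4 ✓
[6, -1, 8] → min -1  < 4 ✓
[-1, 8, 11] → min -1  < 4 ✓
[8, 11, 6] → min 6
[11, 6, 9] → min 6
[6, 9, -8] → min -8  < 4 ✓
11 windows satisfy the condition.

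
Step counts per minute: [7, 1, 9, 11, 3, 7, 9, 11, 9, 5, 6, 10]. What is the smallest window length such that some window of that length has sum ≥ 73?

add 7: running sum 7 < 73
add 1: running sum 8 < 73
add 9: running sum 17 < 73
add 11: running sum 28 < 73
add 3: running sum 31 < 73
add 7: running sum 38 < 73
add 9: running sum 47 < 73
add 11: running sum 58 < 73
add 9: running sum 67 < 73
add 5: running sum 72 < 73
end 10: [7, 1, 9, 11, 3, 7, 9, 11, 9, 5, 6] sum 78, len 11
end 11: [9, 11, 3, 7, 9, 11, 9, 5, 6, 10] sum 80, len 10
Shortest qualifying length: 10.

10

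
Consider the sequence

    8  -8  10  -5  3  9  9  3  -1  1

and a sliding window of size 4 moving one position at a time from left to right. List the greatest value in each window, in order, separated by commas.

10, 10, 10, 9, 9, 9, 9

[8, -8, 10, -5] → max 10
[-8, 10, -5, 3] → max 10
[10, -5, 3, 9] → max 10
[-5, 3, 9, 9] → max 9
[3, 9, 9, 3] → max 9
[9, 9, 3, -1] → max 9
[9, 3, -1, 1] → max 9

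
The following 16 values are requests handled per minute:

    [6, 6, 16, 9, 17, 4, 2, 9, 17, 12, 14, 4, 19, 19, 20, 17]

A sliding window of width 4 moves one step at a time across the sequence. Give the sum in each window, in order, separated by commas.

37, 48, 46, 32, 32, 32, 40, 52, 47, 49, 56, 62, 75

Sliding a size-4 window across the 16 values:
6 6 16 9 → sum 37
6 16 9 17 → sum 48
16 9 17 4 → sum 46
9 17 4 2 → sum 32
17 4 2 9 → sum 32
4 2 9 17 → sum 32
2 9 17 12 → sum 40
9 17 12 14 → sum 52
17 12 14 4 → sum 47
12 14 4 19 → sum 49
14 4 19 19 → sum 56
4 19 19 20 → sum 62
19 19 20 17 → sum 75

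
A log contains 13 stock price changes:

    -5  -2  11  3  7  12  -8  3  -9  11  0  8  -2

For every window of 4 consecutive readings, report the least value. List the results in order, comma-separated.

Sliding a size-4 window across the 13 values:
[-5, -2, 11, 3] → min -5
[-2, 11, 3, 7] → min -2
[11, 3, 7, 12] → min 3
[3, 7, 12, -8] → min -8
[7, 12, -8, 3] → min -8
[12, -8, 3, -9] → min -9
[-8, 3, -9, 11] → min -9
[3, -9, 11, 0] → min -9
[-9, 11, 0, 8] → min -9
[11, 0, 8, -2] → min -2

-5, -2, 3, -8, -8, -9, -9, -9, -9, -2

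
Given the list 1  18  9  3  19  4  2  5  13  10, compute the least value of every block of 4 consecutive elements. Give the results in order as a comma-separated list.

1, 3, 3, 2, 2, 2, 2

Sliding a size-4 window across the 10 values:
[1, 18, 9, 3] → min 1
[18, 9, 3, 19] → min 3
[9, 3, 19, 4] → min 3
[3, 19, 4, 2] → min 2
[19, 4, 2, 5] → min 2
[4, 2, 5, 13] → min 2
[2, 5, 13, 10] → min 2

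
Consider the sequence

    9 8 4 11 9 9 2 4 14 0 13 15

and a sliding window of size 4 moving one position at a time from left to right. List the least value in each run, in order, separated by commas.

4, 4, 4, 2, 2, 2, 0, 0, 0

Sliding a size-4 window across the 12 values:
9 8 4 11 → min 4
8 4 11 9 → min 4
4 11 9 9 → min 4
11 9 9 2 → min 2
9 9 2 4 → min 2
9 2 4 14 → min 2
2 4 14 0 → min 0
4 14 0 13 → min 0
14 0 13 15 → min 0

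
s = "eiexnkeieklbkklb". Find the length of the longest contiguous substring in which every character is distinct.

5

add e: [e] len 1
add i: [e, i] len 2
add e (repeat e, move left end past it): [i, e] len 2
add x: [i, e, x] len 3
add n: [i, e, x, n] len 4
add k: [i, e, x, n, k] len 5
add e (repeat e, move left end past it): [x, n, k, e] len 4
add i: [x, n, k, e, i] len 5
add e (repeat e, move left end past it): [i, e] len 2
add k: [i, e, k] len 3
add l: [i, e, k, l] len 4
add b: [i, e, k, l, b] len 5
add k (repeat k, move left end past it): [l, b, k] len 3
add k (repeat k, move left end past it): [k] len 1
add l: [k, l] len 2
add b: [k, l, b] len 3
Longest all-distinct length: 5.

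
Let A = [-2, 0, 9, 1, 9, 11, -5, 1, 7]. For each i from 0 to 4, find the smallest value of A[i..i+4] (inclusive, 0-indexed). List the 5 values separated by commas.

-2, 0, -5, -5, -5

[-2, 0, 9, 1, 9] → min -2
[0, 9, 1, 9, 11] → min 0
[9, 1, 9, 11, -5] → min -5
[1, 9, 11, -5, 1] → min -5
[9, 11, -5, 1, 7] → min -5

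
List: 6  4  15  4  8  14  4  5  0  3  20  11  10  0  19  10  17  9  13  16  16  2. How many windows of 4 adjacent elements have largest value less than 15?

4

(6, 4, 15, 4) → max 15
(4, 15, 4, 8) → max 15
(15, 4, 8, 14) → max 15
(4, 8, 14, 4) → max 14  < 15 ✓
(8, 14, 4, 5) → max 14  < 15 ✓
(14, 4, 5, 0) → max 14  < 15 ✓
(4, 5, 0, 3) → max 5  < 15 ✓
(5, 0, 3, 20) → max 20
(0, 3, 20, 11) → max 20
(3, 20, 11, 10) → max 20
(20, 11, 10, 0) → max 20
(11, 10, 0, 19) → max 19
(10, 0, 19, 10) → max 19
(0, 19, 10, 17) → max 19
(19, 10, 17, 9) → max 19
(10, 17, 9, 13) → max 17
(17, 9, 13, 16) → max 17
(9, 13, 16, 16) → max 16
(13, 16, 16, 2) → max 16
4 windows satisfy the condition.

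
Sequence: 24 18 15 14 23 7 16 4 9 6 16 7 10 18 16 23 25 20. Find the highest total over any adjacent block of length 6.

112

(24, 18, 15, 14, 23, 7) → sum 101
(18, 15, 14, 23, 7, 16) → sum 93
(15, 14, 23, 7, 16, 4) → sum 79
(14, 23, 7, 16, 4, 9) → sum 73
(23, 7, 16, 4, 9, 6) → sum 65
(7, 16, 4, 9, 6, 16) → sum 58
(16, 4, 9, 6, 16, 7) → sum 58
(4, 9, 6, 16, 7, 10) → sum 52
(9, 6, 16, 7, 10, 18) → sum 66
(6, 16, 7, 10, 18, 16) → sum 73
(16, 7, 10, 18, 16, 23) → sum 90
(7, 10, 18, 16, 23, 25) → sum 99
(10, 18, 16, 23, 25, 20) → sum 112
Highest of these is 112.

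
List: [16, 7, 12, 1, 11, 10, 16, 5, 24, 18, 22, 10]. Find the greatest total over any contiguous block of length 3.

16 7 12 → sum 35
7 12 1 → sum 20
12 1 11 → sum 24
1 11 10 → sum 22
11 10 16 → sum 37
10 16 5 → sum 31
16 5 24 → sum 45
5 24 18 → sum 47
24 18 22 → sum 64
18 22 10 → sum 50
Greatest of these is 64.

64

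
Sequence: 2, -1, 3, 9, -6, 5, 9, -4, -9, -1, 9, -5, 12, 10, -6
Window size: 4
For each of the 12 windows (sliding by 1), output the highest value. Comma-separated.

9, 9, 9, 9, 9, 9, 9, 9, 9, 12, 12, 12

[2, -1, 3, 9] → max 9
[-1, 3, 9, -6] → max 9
[3, 9, -6, 5] → max 9
[9, -6, 5, 9] → max 9
[-6, 5, 9, -4] → max 9
[5, 9, -4, -9] → max 9
[9, -4, -9, -1] → max 9
[-4, -9, -1, 9] → max 9
[-9, -1, 9, -5] → max 9
[-1, 9, -5, 12] → max 12
[9, -5, 12, 10] → max 12
[-5, 12, 10, -6] → max 12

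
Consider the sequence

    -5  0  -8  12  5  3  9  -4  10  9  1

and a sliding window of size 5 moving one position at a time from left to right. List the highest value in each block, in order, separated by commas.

-5 0 -8 12 5 → max 12
0 -8 12 5 3 → max 12
-8 12 5 3 9 → max 12
12 5 3 9 -4 → max 12
5 3 9 -4 10 → max 10
3 9 -4 10 9 → max 10
9 -4 10 9 1 → max 10

12, 12, 12, 12, 10, 10, 10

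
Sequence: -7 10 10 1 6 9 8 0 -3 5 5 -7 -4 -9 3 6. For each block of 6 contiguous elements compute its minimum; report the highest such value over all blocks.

-7 10 10 1 6 9 → min -7
10 10 1 6 9 8 → min 1
10 1 6 9 8 0 → min 0
1 6 9 8 0 -3 → min -3
6 9 8 0 -3 5 → min -3
9 8 0 -3 5 5 → min -3
8 0 -3 5 5 -7 → min -7
0 -3 5 5 -7 -4 → min -7
-3 5 5 -7 -4 -9 → min -9
5 5 -7 -4 -9 3 → min -9
5 -7 -4 -9 3 6 → min -9
Highest of these is 1.

1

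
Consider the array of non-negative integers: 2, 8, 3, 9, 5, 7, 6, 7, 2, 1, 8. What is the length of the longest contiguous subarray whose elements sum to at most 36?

7

Extend to the right; shrink from the left whenever the sum exceeds 36:
add 2: [2] sum 2, len 1
add 8: [2, 8] sum 10, len 2
add 3: [2, 8, 3] sum 13, len 3
add 9: [2, 8, 3, 9] sum 22, len 4
add 5: [2, 8, 3, 9, 5] sum 27, len 5
add 7: [2, 8, 3, 9, 5, 7] sum 34, len 6
add 6: [3, 9, 5, 7, 6] sum 30, len 5
add 7: [9, 5, 7, 6, 7] sum 34, len 5
add 2: [9, 5, 7, 6, 7, 2] sum 36, len 6
add 1: [5, 7, 6, 7, 2, 1] sum 28, len 6
add 8: [5, 7, 6, 7, 2, 1, 8] sum 36, len 7
Longest length seen: 7.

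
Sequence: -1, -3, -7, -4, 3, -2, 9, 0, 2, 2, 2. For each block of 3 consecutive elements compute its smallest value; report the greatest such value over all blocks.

(-1, -3, -7) → min -7
(-3, -7, -4) → min -7
(-7, -4, 3) → min -7
(-4, 3, -2) → min -4
(3, -2, 9) → min -2
(-2, 9, 0) → min -2
(9, 0, 2) → min 0
(0, 2, 2) → min 0
(2, 2, 2) → min 2
Greatest of these is 2.

2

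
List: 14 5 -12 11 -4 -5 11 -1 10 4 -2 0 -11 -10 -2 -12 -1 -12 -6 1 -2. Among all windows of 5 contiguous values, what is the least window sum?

-37

Each size-5 window and its sum:
[14, 5, -12, 11, -4] → sum 14
[5, -12, 11, -4, -5] → sum -5
[-12, 11, -4, -5, 11] → sum 1
[11, -4, -5, 11, -1] → sum 12
[-4, -5, 11, -1, 10] → sum 11
[-5, 11, -1, 10, 4] → sum 19
[11, -1, 10, 4, -2] → sum 22
[-1, 10, 4, -2, 0] → sum 11
[10, 4, -2, 0, -11] → sum 1
[4, -2, 0, -11, -10] → sum -19
[-2, 0, -11, -10, -2] → sum -25
[0, -11, -10, -2, -12] → sum -35
[-11, -10, -2, -12, -1] → sum -36
[-10, -2, -12, -1, -12] → sum -37
[-2, -12, -1, -12, -6] → sum -33
[-12, -1, -12, -6, 1] → sum -30
[-1, -12, -6, 1, -2] → sum -20
Least of these is -37.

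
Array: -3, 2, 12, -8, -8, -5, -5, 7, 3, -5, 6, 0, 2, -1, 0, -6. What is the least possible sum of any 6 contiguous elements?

Window sums for each of the 11 positions:
-3 2 12 -8 -8 -5 → sum -10
2 12 -8 -8 -5 -5 → sum -12
12 -8 -8 -5 -5 7 → sum -7
-8 -8 -5 -5 7 3 → sum -16
-8 -5 -5 7 3 -5 → sum -13
-5 -5 7 3 -5 6 → sum 1
-5 7 3 -5 6 0 → sum 6
7 3 -5 6 0 2 → sum 13
3 -5 6 0 2 -1 → sum 5
-5 6 0 2 -1 0 → sum 2
6 0 2 -1 0 -6 → sum 1
Least of these is -16.

-16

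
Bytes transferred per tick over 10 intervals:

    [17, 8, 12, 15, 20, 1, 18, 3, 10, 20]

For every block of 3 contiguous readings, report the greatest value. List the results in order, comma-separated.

17, 15, 20, 20, 20, 18, 18, 20

17 8 12 → max 17
8 12 15 → max 15
12 15 20 → max 20
15 20 1 → max 20
20 1 18 → max 20
1 18 3 → max 18
18 3 10 → max 18
3 10 20 → max 20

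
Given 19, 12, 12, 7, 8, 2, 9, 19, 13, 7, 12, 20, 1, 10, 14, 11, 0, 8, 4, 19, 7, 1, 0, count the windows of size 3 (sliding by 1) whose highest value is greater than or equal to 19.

10

[19, 12, 12] → max 19  ≥ 19 ✓
[12, 12, 7] → max 12
[12, 7, 8] → max 12
[7, 8, 2] → max 8
[8, 2, 9] → max 9
[2, 9, 19] → max 19  ≥ 19 ✓
[9, 19, 13] → max 19  ≥ 19 ✓
[19, 13, 7] → max 19  ≥ 19 ✓
[13, 7, 12] → max 13
[7, 12, 20] → max 20  ≥ 19 ✓
[12, 20, 1] → max 20  ≥ 19 ✓
[20, 1, 10] → max 20  ≥ 19 ✓
[1, 10, 14] → max 14
[10, 14, 11] → max 14
[14, 11, 0] → max 14
[11, 0, 8] → max 11
[0, 8, 4] → max 8
[8, 4, 19] → max 19  ≥ 19 ✓
[4, 19, 7] → max 19  ≥ 19 ✓
[19, 7, 1] → max 19  ≥ 19 ✓
[7, 1, 0] → max 7
10 windows satisfy the condition.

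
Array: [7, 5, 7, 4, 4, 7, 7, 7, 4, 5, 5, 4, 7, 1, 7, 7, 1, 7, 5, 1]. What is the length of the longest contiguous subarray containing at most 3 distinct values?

13

[7] 1 distinct, len 1
[7, 5] 2 distinct, len 2
[7, 5, 7] 2 distinct, len 3
[7, 5, 7, 4] 3 distinct, len 4
[7, 5, 7, 4, 4] 3 distinct, len 5
[7, 5, 7, 4, 4, 7] 3 distinct, len 6
[7, 5, 7, 4, 4, 7, 7] 3 distinct, len 7
[7, 5, 7, 4, 4, 7, 7, 7] 3 distinct, len 8
[7, 5, 7, 4, 4, 7, 7, 7, 4] 3 distinct, len 9
[7, 5, 7, 4, 4, 7, 7, 7, 4, 5] 3 distinct, len 10
[7, 5, 7, 4, 4, 7, 7, 7, 4, 5, 5] 3 distinct, len 11
[7, 5, 7, 4, 4, 7, 7, 7, 4, 5, 5, 4] 3 distinct, len 12
[7, 5, 7, 4, 4, 7, 7, 7, 4, 5, 5, 4, 7] 3 distinct, len 13
[4, 7, 1] 3 distinct, len 3
[4, 7, 1, 7] 3 distinct, len 4
[4, 7, 1, 7, 7] 3 distinct, len 5
[4, 7, 1, 7, 7, 1] 3 distinct, len 6
[4, 7, 1, 7, 7, 1, 7] 3 distinct, len 7
[7, 1, 7, 7, 1, 7, 5] 3 distinct, len 7
[7, 1, 7, 7, 1, 7, 5, 1] 3 distinct, len 8
Longest length with ≤3 distinct: 13.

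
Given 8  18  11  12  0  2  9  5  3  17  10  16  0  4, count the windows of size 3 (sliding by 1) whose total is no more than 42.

[8, 18, 11] → sum 37  ≤ 42 ✓
[18, 11, 12] → sum 41  ≤ 42 ✓
[11, 12, 0] → sum 23  ≤ 42 ✓
[12, 0, 2] → sum 14  ≤ 42 ✓
[0, 2, 9] → sum 11  ≤ 42 ✓
[2, 9, 5] → sum 16  ≤ 42 ✓
[9, 5, 3] → sum 17  ≤ 42 ✓
[5, 3, 17] → sum 25  ≤ 42 ✓
[3, 17, 10] → sum 30  ≤ 42 ✓
[17, 10, 16] → sum 43
[10, 16, 0] → sum 26  ≤ 42 ✓
[16, 0, 4] → sum 20  ≤ 42 ✓
11 windows satisfy the condition.

11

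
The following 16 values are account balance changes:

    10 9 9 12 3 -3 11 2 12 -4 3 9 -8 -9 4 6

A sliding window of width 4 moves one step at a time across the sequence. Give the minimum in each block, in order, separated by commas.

9, 3, -3, -3, -3, -3, -4, -4, -4, -8, -9, -9, -9

[10, 9, 9, 12] → min 9
[9, 9, 12, 3] → min 3
[9, 12, 3, -3] → min -3
[12, 3, -3, 11] → min -3
[3, -3, 11, 2] → min -3
[-3, 11, 2, 12] → min -3
[11, 2, 12, -4] → min -4
[2, 12, -4, 3] → min -4
[12, -4, 3, 9] → min -4
[-4, 3, 9, -8] → min -8
[3, 9, -8, -9] → min -9
[9, -8, -9, 4] → min -9
[-8, -9, 4, 6] → min -9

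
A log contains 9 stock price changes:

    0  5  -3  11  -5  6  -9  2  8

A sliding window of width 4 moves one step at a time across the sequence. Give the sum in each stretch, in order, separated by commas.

(0, 5, -3, 11) → sum 13
(5, -3, 11, -5) → sum 8
(-3, 11, -5, 6) → sum 9
(11, -5, 6, -9) → sum 3
(-5, 6, -9, 2) → sum -6
(6, -9, 2, 8) → sum 7

13, 8, 9, 3, -6, 7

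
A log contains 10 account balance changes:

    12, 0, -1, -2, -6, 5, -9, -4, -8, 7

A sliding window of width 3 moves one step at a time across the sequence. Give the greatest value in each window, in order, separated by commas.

Sliding a size-3 window across the 10 values:
12 0 -1 → max 12
0 -1 -2 → max 0
-1 -2 -6 → max -1
-2 -6 5 → max 5
-6 5 -9 → max 5
5 -9 -4 → max 5
-9 -4 -8 → max -4
-4 -8 7 → max 7

12, 0, -1, 5, 5, 5, -4, 7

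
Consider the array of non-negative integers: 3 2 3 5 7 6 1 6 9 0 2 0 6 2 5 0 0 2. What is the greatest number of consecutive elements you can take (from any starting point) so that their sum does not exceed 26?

10

[3] sum 3 len 1
[3, 2] sum 5 len 2
[3, 2, 3] sum 8 len 3
[3, 2, 3, 5] sum 13 len 4
[3, 2, 3, 5, 7] sum 20 len 5
[3, 2, 3, 5, 7, 6] sum 26 len 6
[2, 3, 5, 7, 6, 1] sum 24 len 6
[5, 7, 6, 1, 6] sum 25 len 5
[6, 1, 6, 9] sum 22 len 4
[6, 1, 6, 9, 0] sum 22 len 5
[6, 1, 6, 9, 0, 2] sum 24 len 6
[6, 1, 6, 9, 0, 2, 0] sum 24 len 7
[1, 6, 9, 0, 2, 0, 6] sum 24 len 7
[1, 6, 9, 0, 2, 0, 6, 2] sum 26 len 8
[9, 0, 2, 0, 6, 2, 5] sum 24 len 7
[9, 0, 2, 0, 6, 2, 5, 0] sum 24 len 8
[9, 0, 2, 0, 6, 2, 5, 0, 0] sum 24 len 9
[9, 0, 2, 0, 6, 2, 5, 0, 0, 2] sum 26 len 10
Longest length seen: 10.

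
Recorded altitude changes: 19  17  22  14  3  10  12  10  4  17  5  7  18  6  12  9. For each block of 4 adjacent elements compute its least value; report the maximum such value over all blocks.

(19, 17, 22, 14) → min 14
(17, 22, 14, 3) → min 3
(22, 14, 3, 10) → min 3
(14, 3, 10, 12) → min 3
(3, 10, 12, 10) → min 3
(10, 12, 10, 4) → min 4
(12, 10, 4, 17) → min 4
(10, 4, 17, 5) → min 4
(4, 17, 5, 7) → min 4
(17, 5, 7, 18) → min 5
(5, 7, 18, 6) → min 5
(7, 18, 6, 12) → min 6
(18, 6, 12, 9) → min 6
Maximum of these is 14.

14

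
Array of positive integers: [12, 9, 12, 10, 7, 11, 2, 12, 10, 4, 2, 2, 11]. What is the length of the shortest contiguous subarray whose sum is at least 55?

Extend right; whenever the sum reaches 55, record the length and shrink from the left:
add 12: running sum 12 < 55
add 9: running sum 21 < 55
add 12: running sum 33 < 55
add 10: running sum 43 < 55
add 7: running sum 50 < 55
end 5: [12, 9, 12, 10, 7, 11] sum 61, len 6
end 6: [12, 9, 12, 10, 7, 11, 2] sum 63, len 7
end 7: [9, 12, 10, 7, 11, 2, 12] sum 63, len 7
end 8: [12, 10, 7, 11, 2, 12, 10] sum 64, len 7
end 9: [10, 7, 11, 2, 12, 10, 4] sum 56, len 7
end 10: [10, 7, 11, 2, 12, 10, 4, 2] sum 58, len 8
end 11: [10, 7, 11, 2, 12, 10, 4, 2, 2] sum 60, len 9
end 12: [7, 11, 2, 12, 10, 4, 2, 2, 11] sum 61, len 9
Shortest qualifying length: 6.

6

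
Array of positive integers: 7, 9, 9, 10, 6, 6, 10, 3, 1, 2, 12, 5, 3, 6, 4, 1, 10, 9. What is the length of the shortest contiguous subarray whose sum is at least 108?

18

Extend right; whenever the sum reaches 108, record the length and shrink from the left:
add 7: running sum 7 < 108
add 9: running sum 16 < 108
add 9: running sum 25 < 108
add 10: running sum 35 < 108
add 6: running sum 41 < 108
add 6: running sum 47 < 108
add 10: running sum 57 < 108
add 3: running sum 60 < 108
add 1: running sum 61 < 108
add 2: running sum 63 < 108
add 12: running sum 75 < 108
add 5: running sum 80 < 108
add 3: running sum 83 < 108
add 6: running sum 89 < 108
add 4: running sum 93 < 108
add 1: running sum 94 < 108
add 10: running sum 104 < 108
add 9: shortest ending here [7, 9, 9, 10, 6, 6, 10, 3, 1, 2, 12, 5, 3, 6, 4, 1, 10, 9] sum 113, len 18
Shortest qualifying length: 18.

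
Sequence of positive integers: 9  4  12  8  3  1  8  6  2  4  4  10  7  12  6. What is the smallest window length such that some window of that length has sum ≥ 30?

add 9: running sum 9 < 30
add 4: running sum 13 < 30
add 12: running sum 25 < 30
end 3: [9, 4, 12, 8] sum 33, len 4
end 4: [9, 4, 12, 8, 3] sum 36, len 5
end 5: [9, 4, 12, 8, 3, 1] sum 37, len 6
end 6: [12, 8, 3, 1, 8] sum 32, len 5
end 7: [12, 8, 3, 1, 8, 6] sum 38, len 6
end 8: [12, 8, 3, 1, 8, 6, 2] sum 40, len 7
end 9: [8, 3, 1, 8, 6, 2, 4] sum 32, len 7
end 10: [8, 3, 1, 8, 6, 2, 4, 4] sum 36, len 8
end 11: [8, 6, 2, 4, 4, 10] sum 34, len 6
end 12: [6, 2, 4, 4, 10, 7] sum 33, len 6
end 13: [4, 10, 7, 12] sum 33, len 4
end 14: [10, 7, 12, 6] sum 35, len 4
Shortest qualifying length: 4.

4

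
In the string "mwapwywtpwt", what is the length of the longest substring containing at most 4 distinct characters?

8

[m] 1 distinct, len 1
[m, w] 2 distinct, len 2
[m, w, a] 3 distinct, len 3
[m, w, a, p] 4 distinct, len 4
[m, w, a, p, w] 4 distinct, len 5
[w, a, p, w, y] 4 distinct, len 5
[w, a, p, w, y, w] 4 distinct, len 6
[p, w, y, w, t] 4 distinct, len 5
[p, w, y, w, t, p] 4 distinct, len 6
[p, w, y, w, t, p, w] 4 distinct, len 7
[p, w, y, w, t, p, w, t] 4 distinct, len 8
Longest length with ≤4 distinct: 8.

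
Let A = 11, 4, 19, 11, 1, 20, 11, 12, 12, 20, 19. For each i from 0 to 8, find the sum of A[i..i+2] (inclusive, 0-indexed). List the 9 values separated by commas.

34, 34, 31, 32, 32, 43, 35, 44, 51

11 4 19 → sum 34
4 19 11 → sum 34
19 11 1 → sum 31
11 1 20 → sum 32
1 20 11 → sum 32
20 11 12 → sum 43
11 12 12 → sum 35
12 12 20 → sum 44
12 20 19 → sum 51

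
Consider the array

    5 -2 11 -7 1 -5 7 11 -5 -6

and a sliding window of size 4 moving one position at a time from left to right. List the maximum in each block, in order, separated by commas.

11, 11, 11, 7, 11, 11, 11

[5, -2, 11, -7] → max 11
[-2, 11, -7, 1] → max 11
[11, -7, 1, -5] → max 11
[-7, 1, -5, 7] → max 7
[1, -5, 7, 11] → max 11
[-5, 7, 11, -5] → max 11
[7, 11, -5, -6] → max 11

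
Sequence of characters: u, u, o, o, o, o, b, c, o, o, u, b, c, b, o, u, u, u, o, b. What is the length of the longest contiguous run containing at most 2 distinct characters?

Extend right; when distinct count exceeds 2, shrink from the left:
add u: window [u] (1 distinct), len 1
add u: window [u, u] (1 distinct), len 2
add o: window [u, u, o] (2 distinct), len 3
add o: window [u, u, o, o] (2 distinct), len 4
add o: window [u, u, o, o, o] (2 distinct), len 5
add o: window [u, u, o, o, o, o] (2 distinct), len 6
add b: window [o, o, o, o, b] (2 distinct), len 5
add c: window [b, c] (2 distinct), len 2
add o: window [c, o] (2 distinct), len 2
add o: window [c, o, o] (2 distinct), len 3
add u: window [o, o, u] (2 distinct), len 3
add b: window [u, b] (2 distinct), len 2
add c: window [b, c] (2 distinct), len 2
add b: window [b, c, b] (2 distinct), len 3
add o: window [b, o] (2 distinct), len 2
add u: window [o, u] (2 distinct), len 2
add u: window [o, u, u] (2 distinct), len 3
add u: window [o, u, u, u] (2 distinct), len 4
add o: window [o, u, u, u, o] (2 distinct), len 5
add b: window [o, b] (2 distinct), len 2
Longest length with ≤2 distinct: 6.

6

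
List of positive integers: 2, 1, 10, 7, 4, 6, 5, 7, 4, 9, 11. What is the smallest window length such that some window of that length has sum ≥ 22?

add 2: running sum 2 < 22
add 1: running sum 3 < 22
add 10: running sum 13 < 22
add 7: running sum 20 < 22
end 4: [1, 10, 7, 4] sum 22, len 4
end 5: [10, 7, 4, 6] sum 27, len 4
end 6: [7, 4, 6, 5] sum 22, len 4
end 7: [4, 6, 5, 7] sum 22, len 4
end 8: [6, 5, 7, 4] sum 22, len 4
end 9: [5, 7, 4, 9] sum 25, len 4
end 10: [4, 9, 11] sum 24, len 3
Shortest qualifying length: 3.

3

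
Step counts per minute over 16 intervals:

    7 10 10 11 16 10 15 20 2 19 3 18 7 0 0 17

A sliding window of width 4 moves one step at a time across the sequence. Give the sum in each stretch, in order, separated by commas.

38, 47, 47, 52, 61, 47, 56, 44, 42, 47, 28, 25, 24

Sliding a size-4 window across the 16 values:
7 10 10 11 → sum 38
10 10 11 16 → sum 47
10 11 16 10 → sum 47
11 16 10 15 → sum 52
16 10 15 20 → sum 61
10 15 20 2 → sum 47
15 20 2 19 → sum 56
20 2 19 3 → sum 44
2 19 3 18 → sum 42
19 3 18 7 → sum 47
3 18 7 0 → sum 28
18 7 0 0 → sum 25
7 0 0 17 → sum 24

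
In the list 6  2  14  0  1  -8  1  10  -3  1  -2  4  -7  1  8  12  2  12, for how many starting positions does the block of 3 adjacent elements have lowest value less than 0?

6 2 14 → min 2
2 14 0 → min 0
14 0 1 → min 0
0 1 -8 → min -8  < 0 ✓
1 -8 1 → min -8  < 0 ✓
-8 1 10 → min -8  < 0 ✓
1 10 -3 → min -3  < 0 ✓
10 -3 1 → min -3  < 0 ✓
-3 1 -2 → min -3  < 0 ✓
1 -2 4 → min -2  < 0 ✓
-2 4 -7 → min -7  < 0 ✓
4 -7 1 → min -7  < 0 ✓
-7 1 8 → min -7  < 0 ✓
1 8 12 → min 1
8 12 2 → min 2
12 2 12 → min 2
10 windows satisfy the condition.

10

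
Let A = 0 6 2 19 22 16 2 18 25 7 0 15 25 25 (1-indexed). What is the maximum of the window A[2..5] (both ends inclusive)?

22

Elements at indices 2..5: 6, 2, 19, 22
max(6, 2, 19, 22) = 22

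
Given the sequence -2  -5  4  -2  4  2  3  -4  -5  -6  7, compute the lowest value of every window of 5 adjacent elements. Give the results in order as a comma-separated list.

[-2, -5, 4, -2, 4] → min -5
[-5, 4, -2, 4, 2] → min -5
[4, -2, 4, 2, 3] → min -2
[-2, 4, 2, 3, -4] → min -4
[4, 2, 3, -4, -5] → min -5
[2, 3, -4, -5, -6] → min -6
[3, -4, -5, -6, 7] → min -6

-5, -5, -2, -4, -5, -6, -6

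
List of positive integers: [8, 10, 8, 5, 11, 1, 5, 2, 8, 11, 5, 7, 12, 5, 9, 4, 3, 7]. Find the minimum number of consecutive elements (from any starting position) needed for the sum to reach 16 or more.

add 8: running sum 8 < 16
end 1: [8, 10] sum 18, len 2
end 2: [10, 8] sum 18, len 2
end 3: [10, 8, 5] sum 23, len 3
end 4: [5, 11] sum 16, len 2
end 5: [5, 11, 1] sum 17, len 3
end 6: [11, 1, 5] sum 17, len 3
end 7: [11, 1, 5, 2] sum 19, len 4
end 8: [1, 5, 2, 8] sum 16, len 4
end 9: [8, 11] sum 19, len 2
end 10: [11, 5] sum 16, len 2
end 11: [11, 5, 7] sum 23, len 3
end 12: [7, 12] sum 19, len 2
end 13: [12, 5] sum 17, len 2
end 14: [12, 5, 9] sum 26, len 3
end 15: [5, 9, 4] sum 18, len 3
end 16: [9, 4, 3] sum 16, len 3
end 17: [9, 4, 3, 7] sum 23, len 4
Shortest qualifying length: 2.

2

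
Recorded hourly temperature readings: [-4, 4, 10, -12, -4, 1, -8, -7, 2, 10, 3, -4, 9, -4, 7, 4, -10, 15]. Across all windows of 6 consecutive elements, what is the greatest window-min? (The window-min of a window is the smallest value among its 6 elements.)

Each size-6 window and its min:
-4 4 10 -12 -4 1 → min -12
4 10 -12 -4 1 -8 → min -12
10 -12 -4 1 -8 -7 → min -12
-12 -4 1 -8 -7 2 → min -12
-4 1 -8 -7 2 10 → min -8
1 -8 -7 2 10 3 → min -8
-8 -7 2 10 3 -4 → min -8
-7 2 10 3 -4 9 → min -7
2 10 3 -4 9 -4 → min -4
10 3 -4 9 -4 7 → min -4
3 -4 9 -4 7 4 → min -4
-4 9 -4 7 4 -10 → min -10
9 -4 7 4 -10 15 → min -10
Greatest of these is -4.

-4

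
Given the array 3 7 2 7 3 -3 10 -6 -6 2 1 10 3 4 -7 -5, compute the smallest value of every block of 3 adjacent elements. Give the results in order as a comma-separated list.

Sliding a size-3 window across the 16 values:
(3, 7, 2) → min 2
(7, 2, 7) → min 2
(2, 7, 3) → min 2
(7, 3, -3) → min -3
(3, -3, 10) → min -3
(-3, 10, -6) → min -6
(10, -6, -6) → min -6
(-6, -6, 2) → min -6
(-6, 2, 1) → min -6
(2, 1, 10) → min 1
(1, 10, 3) → min 1
(10, 3, 4) → min 3
(3, 4, -7) → min -7
(4, -7, -5) → min -7

2, 2, 2, -3, -3, -6, -6, -6, -6, 1, 1, 3, -7, -7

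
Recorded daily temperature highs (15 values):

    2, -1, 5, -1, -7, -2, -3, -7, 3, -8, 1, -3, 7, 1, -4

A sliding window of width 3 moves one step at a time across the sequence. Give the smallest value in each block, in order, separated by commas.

(2, -1, 5) → min -1
(-1, 5, -1) → min -1
(5, -1, -7) → min -7
(-1, -7, -2) → min -7
(-7, -2, -3) → min -7
(-2, -3, -7) → min -7
(-3, -7, 3) → min -7
(-7, 3, -8) → min -8
(3, -8, 1) → min -8
(-8, 1, -3) → min -8
(1, -3, 7) → min -3
(-3, 7, 1) → min -3
(7, 1, -4) → min -4

-1, -1, -7, -7, -7, -7, -7, -8, -8, -8, -3, -3, -4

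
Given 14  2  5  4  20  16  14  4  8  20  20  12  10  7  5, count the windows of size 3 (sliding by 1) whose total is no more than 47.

10

[14, 2, 5] → sum 21  ≤ 47 ✓
[2, 5, 4] → sum 11  ≤ 47 ✓
[5, 4, 20] → sum 29  ≤ 47 ✓
[4, 20, 16] → sum 40  ≤ 47 ✓
[20, 16, 14] → sum 50
[16, 14, 4] → sum 34  ≤ 47 ✓
[14, 4, 8] → sum 26  ≤ 47 ✓
[4, 8, 20] → sum 32  ≤ 47 ✓
[8, 20, 20] → sum 48
[20, 20, 12] → sum 52
[20, 12, 10] → sum 42  ≤ 47 ✓
[12, 10, 7] → sum 29  ≤ 47 ✓
[10, 7, 5] → sum 22  ≤ 47 ✓
10 windows satisfy the condition.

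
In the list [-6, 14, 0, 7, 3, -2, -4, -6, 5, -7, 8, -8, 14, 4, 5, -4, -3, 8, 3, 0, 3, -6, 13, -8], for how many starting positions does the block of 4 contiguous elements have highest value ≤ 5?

5

(-6, 14, 0, 7) → max 14
(14, 0, 7, 3) → max 14
(0, 7, 3, -2) → max 7
(7, 3, -2, -4) → max 7
(3, -2, -4, -6) → max 3  ≤ 5 ✓
(-2, -4, -6, 5) → max 5  ≤ 5 ✓
(-4, -6, 5, -7) → max 5  ≤ 5 ✓
(-6, 5, -7, 8) → max 8
(5, -7, 8, -8) → max 8
(-7, 8, -8, 14) → max 14
(8, -8, 14, 4) → max 14
(-8, 14, 4, 5) → max 14
(14, 4, 5, -4) → max 14
(4, 5, -4, -3) → max 5  ≤ 5 ✓
(5, -4, -3, 8) → max 8
(-4, -3, 8, 3) → max 8
(-3, 8, 3, 0) → max 8
(8, 3, 0, 3) → max 8
(3, 0, 3, -6) → max 3  ≤ 5 ✓
(0, 3, -6, 13) → max 13
(3, -6, 13, -8) → max 13
5 windows satisfy the condition.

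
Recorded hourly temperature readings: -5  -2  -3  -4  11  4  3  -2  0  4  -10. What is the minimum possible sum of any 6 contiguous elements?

[-5, -2, -3, -4, 11, 4] → sum 1
[-2, -3, -4, 11, 4, 3] → sum 9
[-3, -4, 11, 4, 3, -2] → sum 9
[-4, 11, 4, 3, -2, 0] → sum 12
[11, 4, 3, -2, 0, 4] → sum 20
[4, 3, -2, 0, 4, -10] → sum -1
Minimum of these is -1.

-1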